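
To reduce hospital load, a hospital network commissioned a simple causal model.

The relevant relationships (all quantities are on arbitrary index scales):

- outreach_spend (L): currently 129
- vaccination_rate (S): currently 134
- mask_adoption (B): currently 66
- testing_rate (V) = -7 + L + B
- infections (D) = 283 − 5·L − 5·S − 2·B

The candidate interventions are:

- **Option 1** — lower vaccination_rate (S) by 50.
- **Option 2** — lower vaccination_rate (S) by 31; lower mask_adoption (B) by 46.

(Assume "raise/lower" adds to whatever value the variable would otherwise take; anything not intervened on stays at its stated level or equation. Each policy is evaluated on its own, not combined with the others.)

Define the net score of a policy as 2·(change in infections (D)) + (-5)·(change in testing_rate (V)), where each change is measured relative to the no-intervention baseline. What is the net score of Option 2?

724

Baseline:
  L = 129
  S = 134
  B = 66
  V = -7 + 129 + 66 = 188
  D = 283 − 5·129 − 5·134 − 2·66 = -1164
Option 2 (S − 31, B − 46):
  L = 129
  S = 134 − 31 = 103
  B = 66 − 46 = 20
  V = -7 + 129 + 20 = 142
  D = 283 − 5·129 − 5·103 − 2·20 = -917
ΔD = -917 − (-1164) = 247; ΔV = 142 − 188 = -46
Score = 2·247 + (-5)·(-46) = 724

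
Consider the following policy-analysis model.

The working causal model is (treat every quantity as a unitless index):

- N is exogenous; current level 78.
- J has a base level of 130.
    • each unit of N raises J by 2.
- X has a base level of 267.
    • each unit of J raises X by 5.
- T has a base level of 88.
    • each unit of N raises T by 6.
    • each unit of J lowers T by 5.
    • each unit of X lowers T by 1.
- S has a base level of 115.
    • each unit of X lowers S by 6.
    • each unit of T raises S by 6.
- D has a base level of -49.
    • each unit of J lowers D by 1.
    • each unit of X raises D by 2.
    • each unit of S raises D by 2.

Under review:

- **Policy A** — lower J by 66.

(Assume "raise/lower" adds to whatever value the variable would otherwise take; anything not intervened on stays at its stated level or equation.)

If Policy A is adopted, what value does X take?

Policy A (J − 66):
  N = 78
  J = 130 + 2·78 (−66 from intervention) = 220
  X = 267 + 5·220 = 1367

1367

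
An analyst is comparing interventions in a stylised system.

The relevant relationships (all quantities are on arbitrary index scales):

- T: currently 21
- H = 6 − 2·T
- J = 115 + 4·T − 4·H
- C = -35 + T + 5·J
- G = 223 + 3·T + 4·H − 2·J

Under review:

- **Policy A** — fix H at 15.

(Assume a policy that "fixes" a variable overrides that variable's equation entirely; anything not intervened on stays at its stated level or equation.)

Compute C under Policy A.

681

Policy A (H := 15):
  T = 21
  H = 15
  J = 115 + 4·21 − 4·15 = 139
  C = -35 + 21 + 5·139 = 681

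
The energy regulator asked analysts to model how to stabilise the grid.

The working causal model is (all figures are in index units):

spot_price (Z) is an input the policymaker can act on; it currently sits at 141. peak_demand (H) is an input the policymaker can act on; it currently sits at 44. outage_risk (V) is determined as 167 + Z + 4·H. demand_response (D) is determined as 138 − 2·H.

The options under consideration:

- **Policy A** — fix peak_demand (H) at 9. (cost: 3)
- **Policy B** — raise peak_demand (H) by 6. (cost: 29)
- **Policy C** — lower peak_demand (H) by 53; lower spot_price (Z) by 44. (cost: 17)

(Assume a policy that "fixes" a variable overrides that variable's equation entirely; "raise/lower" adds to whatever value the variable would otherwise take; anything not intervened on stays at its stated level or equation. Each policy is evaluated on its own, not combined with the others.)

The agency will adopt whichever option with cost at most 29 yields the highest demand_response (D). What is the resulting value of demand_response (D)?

Policy A (H := 9):
  H = 9
  D = 138 − 2·9 = 120
Policy B (H + 6):
  H = 44 + 6 = 50
  D = 138 − 2·50 = 38
Policy C (H − 53, Z − 44):
  H = 44 − 53 = -9
  D = 138 − 2·(-9) = 156
Comparing — Policy A: D=120, Policy B: D=38, Policy C: D=156. Highest is 156 (Policy C).

156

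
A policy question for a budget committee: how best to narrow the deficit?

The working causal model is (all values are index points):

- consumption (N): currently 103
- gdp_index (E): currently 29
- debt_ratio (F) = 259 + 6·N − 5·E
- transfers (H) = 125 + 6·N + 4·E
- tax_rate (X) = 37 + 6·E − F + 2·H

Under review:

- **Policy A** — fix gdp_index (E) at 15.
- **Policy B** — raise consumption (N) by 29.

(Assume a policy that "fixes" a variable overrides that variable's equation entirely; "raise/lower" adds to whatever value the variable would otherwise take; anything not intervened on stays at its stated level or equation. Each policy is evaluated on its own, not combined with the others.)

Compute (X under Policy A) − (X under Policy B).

-440

Policy A (E := 15):
  N = 103
  E = 15
  F = 259 + 6·103 − 5·15 = 802
  H = 125 + 6·103 + 4·15 = 803
  X = 37 + 6·15 − 802 + 2·803 = 931
Policy B (N + 29):
  N = 103 + 29 = 132
  E = 29
  F = 259 + 6·132 − 5·29 = 906
  H = 125 + 6·132 + 4·29 = 1033
  X = 37 + 6·29 − 906 + 2·1033 = 1371
X: 931 − 1371 = -440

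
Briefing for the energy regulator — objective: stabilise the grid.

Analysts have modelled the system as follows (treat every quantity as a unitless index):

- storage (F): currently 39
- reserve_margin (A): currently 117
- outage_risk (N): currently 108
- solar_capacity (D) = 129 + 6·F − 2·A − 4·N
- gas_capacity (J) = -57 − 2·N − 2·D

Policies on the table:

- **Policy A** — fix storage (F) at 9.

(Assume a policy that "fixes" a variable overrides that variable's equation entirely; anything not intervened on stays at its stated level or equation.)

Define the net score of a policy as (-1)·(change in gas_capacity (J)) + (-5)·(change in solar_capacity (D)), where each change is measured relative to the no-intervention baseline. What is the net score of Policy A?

Baseline:
  F = 39
  A = 117
  N = 108
  D = 129 + 6·39 − 2·117 − 4·108 = -303
  J = -57 − 2·108 − 2·(-303) = 333
Policy A (F := 9):
  F = 9
  A = 117
  N = 108
  D = 129 + 6·9 − 2·117 − 4·108 = -483
  J = -57 − 2·108 − 2·(-483) = 693
ΔJ = 693 − 333 = 360; ΔD = -483 − (-303) = -180
Score = (-1)·360 + (-5)·(-180) = 540

540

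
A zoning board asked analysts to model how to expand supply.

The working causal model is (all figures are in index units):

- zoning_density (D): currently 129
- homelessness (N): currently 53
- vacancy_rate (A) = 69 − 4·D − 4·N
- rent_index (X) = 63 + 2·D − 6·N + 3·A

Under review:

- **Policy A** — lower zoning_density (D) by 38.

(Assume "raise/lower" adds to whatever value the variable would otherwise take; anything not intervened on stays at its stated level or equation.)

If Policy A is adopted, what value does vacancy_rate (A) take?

Policy A (D − 38):
  D = 129 − 38 = 91
  N = 53
  A = 69 − 4·91 − 4·53 = -507

-507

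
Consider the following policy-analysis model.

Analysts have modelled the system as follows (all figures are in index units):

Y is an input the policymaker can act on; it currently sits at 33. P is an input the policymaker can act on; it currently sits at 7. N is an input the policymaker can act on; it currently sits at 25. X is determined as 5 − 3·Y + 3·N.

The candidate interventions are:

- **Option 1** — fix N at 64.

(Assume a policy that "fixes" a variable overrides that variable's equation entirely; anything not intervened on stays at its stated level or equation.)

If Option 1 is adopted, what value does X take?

98

Option 1 (N := 64):
  Y = 33
  N = 64
  X = 5 − 3·33 + 3·64 = 98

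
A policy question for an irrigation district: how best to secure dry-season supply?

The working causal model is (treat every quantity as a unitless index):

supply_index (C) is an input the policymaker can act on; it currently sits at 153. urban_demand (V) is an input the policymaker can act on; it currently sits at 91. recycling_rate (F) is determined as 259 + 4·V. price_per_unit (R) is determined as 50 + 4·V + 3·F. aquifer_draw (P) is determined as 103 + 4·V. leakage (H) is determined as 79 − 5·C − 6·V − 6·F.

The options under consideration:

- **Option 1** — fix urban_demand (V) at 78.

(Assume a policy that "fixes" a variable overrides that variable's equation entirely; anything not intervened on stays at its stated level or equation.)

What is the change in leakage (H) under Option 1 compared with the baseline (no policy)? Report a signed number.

390

Baseline:
  C = 153
  V = 91
  F = 259 + 4·91 = 623
  H = 79 − 5·153 − 6·91 − 6·623 = -4970
Option 1 (V := 78):
  C = 153
  V = 78
  F = 259 + 4·78 = 571
  H = 79 − 5·153 − 6·78 − 6·571 = -4580
Change in H: -4580 − (-4970) = 390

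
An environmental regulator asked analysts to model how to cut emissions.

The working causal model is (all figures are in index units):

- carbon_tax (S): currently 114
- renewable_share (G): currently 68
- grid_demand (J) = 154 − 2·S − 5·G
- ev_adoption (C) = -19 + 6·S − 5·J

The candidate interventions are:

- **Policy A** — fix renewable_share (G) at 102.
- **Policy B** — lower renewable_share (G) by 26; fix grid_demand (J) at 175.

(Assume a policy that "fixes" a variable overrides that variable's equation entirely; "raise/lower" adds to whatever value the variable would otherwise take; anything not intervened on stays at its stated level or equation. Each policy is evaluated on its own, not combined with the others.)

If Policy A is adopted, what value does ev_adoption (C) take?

Policy A (G := 102):
  S = 114
  G = 102
  J = 154 − 2·114 − 5·102 = -584
  C = -19 + 6·114 − 5·(-584) = 3585

3585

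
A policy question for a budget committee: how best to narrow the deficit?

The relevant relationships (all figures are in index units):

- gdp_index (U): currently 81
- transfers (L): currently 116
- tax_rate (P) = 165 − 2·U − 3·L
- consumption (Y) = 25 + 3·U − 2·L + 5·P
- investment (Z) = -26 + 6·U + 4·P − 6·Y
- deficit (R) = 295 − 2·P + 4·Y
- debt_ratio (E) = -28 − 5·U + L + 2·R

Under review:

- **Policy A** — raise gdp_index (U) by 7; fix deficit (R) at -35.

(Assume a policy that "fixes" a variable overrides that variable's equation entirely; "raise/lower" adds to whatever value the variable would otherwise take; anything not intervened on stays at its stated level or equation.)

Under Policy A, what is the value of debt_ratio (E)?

Policy A (U + 7, R := -35):
  U = 81 + 7 = 88
  L = 116
  P = 165 − 2·88 − 3·116 = -359
  Y = 25 + 3·88 − 2·116 + 5·(-359) = -1738
  R = -35
  E = -28 − 5·88 + 116 + 2·(-35) = -422

-422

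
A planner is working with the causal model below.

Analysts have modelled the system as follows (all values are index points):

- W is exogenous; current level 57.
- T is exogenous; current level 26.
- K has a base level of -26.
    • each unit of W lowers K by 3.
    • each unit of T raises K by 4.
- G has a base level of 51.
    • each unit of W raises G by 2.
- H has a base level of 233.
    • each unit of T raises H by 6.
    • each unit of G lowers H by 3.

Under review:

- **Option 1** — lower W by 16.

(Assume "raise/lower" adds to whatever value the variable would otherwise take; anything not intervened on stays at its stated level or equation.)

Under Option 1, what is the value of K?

-45

Option 1 (W − 16):
  W = 57 − 16 = 41
  T = 26
  K = -26 − 3·41 + 4·26 = -45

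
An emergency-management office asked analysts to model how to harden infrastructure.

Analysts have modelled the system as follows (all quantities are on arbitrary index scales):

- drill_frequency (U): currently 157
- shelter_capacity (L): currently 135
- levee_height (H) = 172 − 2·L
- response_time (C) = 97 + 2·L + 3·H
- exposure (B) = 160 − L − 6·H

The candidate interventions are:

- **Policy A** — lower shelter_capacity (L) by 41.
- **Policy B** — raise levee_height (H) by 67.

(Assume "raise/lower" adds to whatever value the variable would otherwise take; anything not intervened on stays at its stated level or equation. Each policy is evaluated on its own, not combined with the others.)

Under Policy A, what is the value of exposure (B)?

Policy A (L − 41):
  L = 135 − 41 = 94
  H = 172 − 2·94 = -16
  B = 160 − 94 − 6·(-16) = 162

162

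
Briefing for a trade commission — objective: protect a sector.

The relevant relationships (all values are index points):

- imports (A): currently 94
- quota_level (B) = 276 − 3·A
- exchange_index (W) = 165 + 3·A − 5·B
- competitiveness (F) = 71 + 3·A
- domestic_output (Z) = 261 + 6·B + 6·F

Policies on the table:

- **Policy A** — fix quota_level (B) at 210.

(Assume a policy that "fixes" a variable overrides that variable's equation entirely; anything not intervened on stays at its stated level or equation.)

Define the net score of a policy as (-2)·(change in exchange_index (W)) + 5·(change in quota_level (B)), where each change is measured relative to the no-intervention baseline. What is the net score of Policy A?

Baseline:
  A = 94
  B = 276 − 3·94 = -6
  W = 165 + 3·94 − 5·(-6) = 477
Policy A (B := 210):
  A = 94
  B = 210
  W = 165 + 3·94 − 5·210 = -603
ΔW = -603 − 477 = -1080; ΔB = 210 − (-6) = 216
Score = (-2)·(-1080) + 5·216 = 3240

3240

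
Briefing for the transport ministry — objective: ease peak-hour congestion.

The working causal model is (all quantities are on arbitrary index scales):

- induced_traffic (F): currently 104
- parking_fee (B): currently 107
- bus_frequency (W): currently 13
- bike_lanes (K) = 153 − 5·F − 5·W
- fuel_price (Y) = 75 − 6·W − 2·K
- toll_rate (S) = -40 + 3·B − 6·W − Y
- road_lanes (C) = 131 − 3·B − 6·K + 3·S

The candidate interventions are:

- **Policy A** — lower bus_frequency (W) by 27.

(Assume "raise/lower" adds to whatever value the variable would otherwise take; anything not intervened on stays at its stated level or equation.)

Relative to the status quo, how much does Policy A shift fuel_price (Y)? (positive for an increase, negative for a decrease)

-108

Baseline:
  F = 104
  W = 13
  K = 153 − 5·104 − 5·13 = -432
  Y = 75 − 6·13 − 2·(-432) = 861
Policy A (W − 27):
  F = 104
  W = 13 − 27 = -14
  K = 153 − 5·104 − 5·(-14) = -297
  Y = 75 − 6·(-14) − 2·(-297) = 753
Change in Y: 753 − 861 = -108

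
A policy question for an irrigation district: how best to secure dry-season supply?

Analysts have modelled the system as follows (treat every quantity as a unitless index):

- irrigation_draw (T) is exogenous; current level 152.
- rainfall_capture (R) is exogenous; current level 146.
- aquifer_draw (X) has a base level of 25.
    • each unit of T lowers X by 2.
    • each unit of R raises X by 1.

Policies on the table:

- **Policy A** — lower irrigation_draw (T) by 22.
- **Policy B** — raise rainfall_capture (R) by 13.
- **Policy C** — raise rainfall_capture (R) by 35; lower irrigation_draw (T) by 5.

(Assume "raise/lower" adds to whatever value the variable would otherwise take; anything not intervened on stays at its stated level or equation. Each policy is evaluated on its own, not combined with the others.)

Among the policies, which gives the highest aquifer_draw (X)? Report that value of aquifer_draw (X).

Policy A (T − 22):
  T = 152 − 22 = 130
  R = 146
  X = 25 − 2·130 + 146 = -89
Policy B (R + 13):
  T = 152
  R = 146 + 13 = 159
  X = 25 − 2·152 + 159 = -120
Policy C (R + 35, T − 5):
  T = 152 − 5 = 147
  R = 146 + 35 = 181
  X = 25 − 2·147 + 181 = -88
Comparing — Policy A: X=-89, Policy B: X=-120, Policy C: X=-88. Highest is -88 (Policy C).

-88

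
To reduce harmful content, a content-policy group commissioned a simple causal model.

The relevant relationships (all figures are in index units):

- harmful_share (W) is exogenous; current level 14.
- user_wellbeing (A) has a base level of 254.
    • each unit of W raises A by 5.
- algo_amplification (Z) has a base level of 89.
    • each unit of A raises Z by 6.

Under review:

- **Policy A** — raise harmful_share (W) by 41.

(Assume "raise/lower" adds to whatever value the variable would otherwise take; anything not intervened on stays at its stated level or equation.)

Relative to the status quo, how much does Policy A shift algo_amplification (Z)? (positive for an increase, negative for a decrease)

Baseline:
  W = 14
  A = 254 + 5·14 = 324
  Z = 89 + 6·324 = 2033
Policy A (W + 41):
  W = 14 + 41 = 55
  A = 254 + 5·55 = 529
  Z = 89 + 6·529 = 3263
Change in Z: 3263 − 2033 = 1230

1230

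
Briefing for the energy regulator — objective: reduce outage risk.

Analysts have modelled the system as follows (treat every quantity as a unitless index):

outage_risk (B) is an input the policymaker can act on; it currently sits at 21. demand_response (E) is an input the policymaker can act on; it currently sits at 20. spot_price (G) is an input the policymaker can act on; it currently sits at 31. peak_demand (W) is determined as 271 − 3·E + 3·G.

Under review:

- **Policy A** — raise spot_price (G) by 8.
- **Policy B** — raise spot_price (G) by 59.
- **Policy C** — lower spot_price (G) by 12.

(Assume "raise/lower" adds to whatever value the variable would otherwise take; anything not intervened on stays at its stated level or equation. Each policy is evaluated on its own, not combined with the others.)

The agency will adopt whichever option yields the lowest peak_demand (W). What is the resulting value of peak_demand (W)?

Policy A (G + 8):
  E = 20
  G = 31 + 8 = 39
  W = 271 − 3·20 + 3·39 = 328
Policy B (G + 59):
  E = 20
  G = 31 + 59 = 90
  W = 271 − 3·20 + 3·90 = 481
Policy C (G − 12):
  E = 20
  G = 31 − 12 = 19
  W = 271 − 3·20 + 3·19 = 268
Comparing — Policy A: W=328, Policy B: W=481, Policy C: W=268. Lowest is 268 (Policy C).

268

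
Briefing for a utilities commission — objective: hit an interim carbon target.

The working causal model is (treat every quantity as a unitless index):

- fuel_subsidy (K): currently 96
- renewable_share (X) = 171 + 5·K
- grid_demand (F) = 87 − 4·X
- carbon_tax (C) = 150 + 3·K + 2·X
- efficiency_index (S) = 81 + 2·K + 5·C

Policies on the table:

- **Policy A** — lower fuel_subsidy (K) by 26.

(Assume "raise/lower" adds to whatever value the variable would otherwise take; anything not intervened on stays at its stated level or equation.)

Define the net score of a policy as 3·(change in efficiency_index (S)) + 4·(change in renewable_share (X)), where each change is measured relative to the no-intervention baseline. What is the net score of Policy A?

Baseline:
  K = 96
  X = 171 + 5·96 = 651
  C = 150 + 3·96 + 2·651 = 1740
  S = 81 + 2·96 + 5·1740 = 8973
Policy A (K − 26):
  K = 96 − 26 = 70
  X = 171 + 5·70 = 521
  C = 150 + 3·70 + 2·521 = 1402
  S = 81 + 2·70 + 5·1402 = 7231
ΔS = 7231 − 8973 = -1742; ΔX = 521 − 651 = -130
Score = 3·(-1742) + 4·(-130) = -5746

-5746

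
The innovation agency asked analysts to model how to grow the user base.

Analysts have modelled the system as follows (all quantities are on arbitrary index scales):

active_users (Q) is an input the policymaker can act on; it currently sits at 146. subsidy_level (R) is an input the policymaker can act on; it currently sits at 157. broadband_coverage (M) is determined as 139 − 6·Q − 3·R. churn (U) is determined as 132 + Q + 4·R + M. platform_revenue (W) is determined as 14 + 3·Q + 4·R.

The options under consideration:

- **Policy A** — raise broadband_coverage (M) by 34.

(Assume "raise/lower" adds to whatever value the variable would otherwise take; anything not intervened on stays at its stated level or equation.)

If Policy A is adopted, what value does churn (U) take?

Policy A (M + 34):
  Q = 146
  R = 157
  M = 139 − 6·146 − 3·157 (+34 from intervention) = -1174
  U = 132 + 146 + 4·157 + (-1174) = -268

-268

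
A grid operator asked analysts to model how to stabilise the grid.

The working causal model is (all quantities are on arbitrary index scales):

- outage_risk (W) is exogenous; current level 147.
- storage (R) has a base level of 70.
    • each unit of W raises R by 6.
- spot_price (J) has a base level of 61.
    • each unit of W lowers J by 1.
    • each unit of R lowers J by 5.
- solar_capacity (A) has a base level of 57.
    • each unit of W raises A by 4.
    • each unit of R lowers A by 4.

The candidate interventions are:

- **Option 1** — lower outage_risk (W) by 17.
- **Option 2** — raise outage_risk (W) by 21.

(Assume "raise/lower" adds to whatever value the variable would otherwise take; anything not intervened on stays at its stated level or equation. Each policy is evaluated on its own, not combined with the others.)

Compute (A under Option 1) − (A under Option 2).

Option 1 (W − 17):
  W = 147 − 17 = 130
  R = 70 + 6·130 = 850
  A = 57 + 4·130 − 4·850 = -2823
Option 2 (W + 21):
  W = 147 + 21 = 168
  R = 70 + 6·168 = 1078
  A = 57 + 4·168 − 4·1078 = -3583
A: -2823 − (-3583) = 760

760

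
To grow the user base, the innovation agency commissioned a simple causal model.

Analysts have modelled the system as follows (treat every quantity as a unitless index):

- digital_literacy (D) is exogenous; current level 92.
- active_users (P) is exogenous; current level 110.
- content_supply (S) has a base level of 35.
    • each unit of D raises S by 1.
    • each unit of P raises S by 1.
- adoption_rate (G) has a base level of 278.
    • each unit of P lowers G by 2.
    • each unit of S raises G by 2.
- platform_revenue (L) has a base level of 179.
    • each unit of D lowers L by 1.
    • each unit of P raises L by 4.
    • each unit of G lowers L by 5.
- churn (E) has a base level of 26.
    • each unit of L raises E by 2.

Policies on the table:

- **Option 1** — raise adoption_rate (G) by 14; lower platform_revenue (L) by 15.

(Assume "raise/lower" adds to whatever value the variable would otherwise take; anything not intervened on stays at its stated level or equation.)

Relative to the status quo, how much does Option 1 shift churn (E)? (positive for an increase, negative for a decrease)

-170

Baseline:
  D = 92
  P = 110
  S = 35 + 92 + 110 = 237
  G = 278 − 2·110 + 2·237 = 532
  L = 179 − 92 + 4·110 − 5·532 = -2133
  E = 26 + 2·(-2133) = -4240
Option 1 (G + 14, L − 15):
  D = 92
  P = 110
  S = 35 + 92 + 110 = 237
  G = 278 − 2·110 + 2·237 (+14 from intervention) = 546
  L = 179 − 92 + 4·110 − 5·546 (−15 from intervention) = -2218
  E = 26 + 2·(-2218) = -4410
Change in E: -4410 − (-4240) = -170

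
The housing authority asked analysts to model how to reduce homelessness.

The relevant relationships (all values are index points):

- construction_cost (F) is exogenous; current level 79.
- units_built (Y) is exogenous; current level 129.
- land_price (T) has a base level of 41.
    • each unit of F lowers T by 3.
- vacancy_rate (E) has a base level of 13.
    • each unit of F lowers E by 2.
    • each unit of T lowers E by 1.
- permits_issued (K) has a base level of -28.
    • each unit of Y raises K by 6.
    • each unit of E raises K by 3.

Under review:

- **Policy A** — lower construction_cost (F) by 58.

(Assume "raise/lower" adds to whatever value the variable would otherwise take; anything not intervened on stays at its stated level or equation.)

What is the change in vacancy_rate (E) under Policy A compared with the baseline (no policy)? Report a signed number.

Baseline:
  F = 79
  T = 41 − 3·79 = -196
  E = 13 − 2·79 − (-196) = 51
Policy A (F − 58):
  F = 79 − 58 = 21
  T = 41 − 3·21 = -22
  E = 13 − 2·21 − (-22) = -7
Change in E: -7 − 51 = -58

-58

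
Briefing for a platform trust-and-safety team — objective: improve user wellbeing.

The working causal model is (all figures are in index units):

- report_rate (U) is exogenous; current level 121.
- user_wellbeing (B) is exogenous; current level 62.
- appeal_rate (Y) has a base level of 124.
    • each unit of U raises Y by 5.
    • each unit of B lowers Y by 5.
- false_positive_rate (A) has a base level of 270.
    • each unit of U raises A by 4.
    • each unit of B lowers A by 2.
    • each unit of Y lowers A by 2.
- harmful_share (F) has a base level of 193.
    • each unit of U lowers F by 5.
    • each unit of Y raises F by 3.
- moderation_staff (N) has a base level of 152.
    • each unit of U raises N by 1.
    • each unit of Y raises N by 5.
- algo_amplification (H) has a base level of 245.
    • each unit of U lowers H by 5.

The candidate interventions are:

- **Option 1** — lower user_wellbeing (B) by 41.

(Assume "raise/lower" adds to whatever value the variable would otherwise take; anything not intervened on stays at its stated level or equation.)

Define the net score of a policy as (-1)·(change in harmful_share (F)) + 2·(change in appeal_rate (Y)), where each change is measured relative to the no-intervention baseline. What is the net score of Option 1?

-205

Baseline:
  U = 121
  B = 62
  Y = 124 + 5·121 − 5·62 = 419
  F = 193 − 5·121 + 3·419 = 845
Option 1 (B − 41):
  U = 121
  B = 62 − 41 = 21
  Y = 124 + 5·121 − 5·21 = 624
  F = 193 − 5·121 + 3·624 = 1460
ΔF = 1460 − 845 = 615; ΔY = 624 − 419 = 205
Score = (-1)·615 + 2·205 = -205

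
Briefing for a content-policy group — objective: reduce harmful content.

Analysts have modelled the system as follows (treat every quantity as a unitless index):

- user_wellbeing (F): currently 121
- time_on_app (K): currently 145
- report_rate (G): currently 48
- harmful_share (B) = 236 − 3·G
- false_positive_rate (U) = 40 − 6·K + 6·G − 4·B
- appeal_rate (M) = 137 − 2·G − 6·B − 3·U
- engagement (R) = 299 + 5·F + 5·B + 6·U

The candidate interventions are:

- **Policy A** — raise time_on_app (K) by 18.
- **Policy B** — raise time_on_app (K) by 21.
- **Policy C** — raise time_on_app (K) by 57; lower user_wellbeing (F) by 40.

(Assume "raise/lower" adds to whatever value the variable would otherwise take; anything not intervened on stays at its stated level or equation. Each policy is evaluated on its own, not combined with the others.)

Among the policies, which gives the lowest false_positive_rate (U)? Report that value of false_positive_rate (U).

Policy A (K + 18):
  K = 145 + 18 = 163
  G = 48
  B = 236 − 3·48 = 92
  U = 40 − 6·163 + 6·48 − 4·92 = -1018
Policy B (K + 21):
  K = 145 + 21 = 166
  G = 48
  B = 236 − 3·48 = 92
  U = 40 − 6·166 + 6·48 − 4·92 = -1036
Policy C (K + 57, F − 40):
  K = 145 + 57 = 202
  G = 48
  B = 236 − 3·48 = 92
  U = 40 − 6·202 + 6·48 − 4·92 = -1252
Comparing — Policy A: U=-1018, Policy B: U=-1036, Policy C: U=-1252. Lowest is -1252 (Policy C).

-1252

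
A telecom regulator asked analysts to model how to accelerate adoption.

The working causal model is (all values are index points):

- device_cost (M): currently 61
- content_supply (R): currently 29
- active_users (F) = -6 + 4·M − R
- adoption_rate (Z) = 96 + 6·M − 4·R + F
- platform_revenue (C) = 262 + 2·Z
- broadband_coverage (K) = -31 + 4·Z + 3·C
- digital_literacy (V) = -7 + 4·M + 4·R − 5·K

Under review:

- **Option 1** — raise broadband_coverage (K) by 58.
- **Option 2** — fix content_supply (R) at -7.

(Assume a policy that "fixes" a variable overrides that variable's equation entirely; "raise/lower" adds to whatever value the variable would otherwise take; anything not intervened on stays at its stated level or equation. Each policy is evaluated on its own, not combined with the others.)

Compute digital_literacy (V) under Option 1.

Option 1 (K + 58):
  M = 61
  R = 29
  F = -6 + 4·61 − 29 = 209
  Z = 96 + 6·61 − 4·29 + 209 = 555
  C = 262 + 2·555 = 1372
  K = -31 + 4·555 + 3·1372 (+58 from intervention) = 6363
  V = -7 + 4·61 + 4·29 − 5·6363 = -31462

-31462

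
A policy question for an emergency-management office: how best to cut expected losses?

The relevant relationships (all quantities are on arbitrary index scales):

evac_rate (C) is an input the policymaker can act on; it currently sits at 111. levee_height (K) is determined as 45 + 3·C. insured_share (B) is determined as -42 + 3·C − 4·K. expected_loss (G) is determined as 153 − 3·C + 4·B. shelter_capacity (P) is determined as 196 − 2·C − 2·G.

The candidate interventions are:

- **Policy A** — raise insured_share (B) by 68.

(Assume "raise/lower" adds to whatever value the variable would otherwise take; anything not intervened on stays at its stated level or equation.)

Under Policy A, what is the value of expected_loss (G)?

Policy A (B + 68):
  C = 111
  K = 45 + 3·111 = 378
  B = -42 + 3·111 − 4·378 (+68 from intervention) = -1153
  G = 153 − 3·111 + 4·(-1153) = -4792

-4792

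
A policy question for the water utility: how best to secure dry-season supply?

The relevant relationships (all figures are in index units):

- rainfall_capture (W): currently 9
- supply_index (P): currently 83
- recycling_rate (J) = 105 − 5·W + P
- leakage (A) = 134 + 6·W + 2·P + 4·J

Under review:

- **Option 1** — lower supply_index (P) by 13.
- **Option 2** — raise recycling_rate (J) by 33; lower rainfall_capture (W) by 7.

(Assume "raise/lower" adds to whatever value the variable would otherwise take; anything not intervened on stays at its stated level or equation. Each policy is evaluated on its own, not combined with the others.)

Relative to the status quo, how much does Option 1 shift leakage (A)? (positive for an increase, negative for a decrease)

-78

Baseline:
  W = 9
  P = 83
  J = 105 − 5·9 + 83 = 143
  A = 134 + 6·9 + 2·83 + 4·143 = 926
Option 1 (P − 13):
  W = 9
  P = 83 − 13 = 70
  J = 105 − 5·9 + 70 = 130
  A = 134 + 6·9 + 2·70 + 4·130 = 848
Change in A: 848 − 926 = -78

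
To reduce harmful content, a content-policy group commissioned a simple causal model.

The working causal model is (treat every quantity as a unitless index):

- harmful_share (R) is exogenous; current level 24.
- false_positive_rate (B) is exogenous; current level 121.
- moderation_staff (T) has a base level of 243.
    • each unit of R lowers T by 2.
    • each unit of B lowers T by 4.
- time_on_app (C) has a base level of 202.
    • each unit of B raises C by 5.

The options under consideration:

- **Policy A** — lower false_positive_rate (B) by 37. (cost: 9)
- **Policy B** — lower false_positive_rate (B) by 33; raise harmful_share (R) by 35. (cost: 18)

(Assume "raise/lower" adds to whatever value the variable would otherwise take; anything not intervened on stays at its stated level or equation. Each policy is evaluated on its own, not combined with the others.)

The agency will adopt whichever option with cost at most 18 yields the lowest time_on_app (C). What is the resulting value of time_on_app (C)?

Policy A (B − 37):
  B = 121 − 37 = 84
  C = 202 + 5·84 = 622
Policy B (B − 33, R + 35):
  B = 121 − 33 = 88
  C = 202 + 5·88 = 642
Comparing — Policy A: C=622, Policy B: C=642. Lowest is 622 (Policy A).

622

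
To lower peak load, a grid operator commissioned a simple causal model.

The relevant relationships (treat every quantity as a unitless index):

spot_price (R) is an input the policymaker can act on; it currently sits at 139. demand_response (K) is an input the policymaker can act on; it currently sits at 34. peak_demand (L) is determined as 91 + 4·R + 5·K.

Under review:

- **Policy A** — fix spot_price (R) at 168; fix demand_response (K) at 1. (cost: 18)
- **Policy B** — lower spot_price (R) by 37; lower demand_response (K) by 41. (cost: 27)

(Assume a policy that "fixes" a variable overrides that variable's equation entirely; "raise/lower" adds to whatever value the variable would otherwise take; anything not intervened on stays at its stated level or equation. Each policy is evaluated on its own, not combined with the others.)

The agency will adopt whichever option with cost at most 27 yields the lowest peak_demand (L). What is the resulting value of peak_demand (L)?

464

Policy A (R := 168, K := 1):
  R = 168
  K = 1
  L = 91 + 4·168 + 5·1 = 768
Policy B (R − 37, K − 41):
  R = 139 − 37 = 102
  K = 34 − 41 = -7
  L = 91 + 4·102 + 5·(-7) = 464
Comparing — Policy A: L=768, Policy B: L=464. Lowest is 464 (Policy B).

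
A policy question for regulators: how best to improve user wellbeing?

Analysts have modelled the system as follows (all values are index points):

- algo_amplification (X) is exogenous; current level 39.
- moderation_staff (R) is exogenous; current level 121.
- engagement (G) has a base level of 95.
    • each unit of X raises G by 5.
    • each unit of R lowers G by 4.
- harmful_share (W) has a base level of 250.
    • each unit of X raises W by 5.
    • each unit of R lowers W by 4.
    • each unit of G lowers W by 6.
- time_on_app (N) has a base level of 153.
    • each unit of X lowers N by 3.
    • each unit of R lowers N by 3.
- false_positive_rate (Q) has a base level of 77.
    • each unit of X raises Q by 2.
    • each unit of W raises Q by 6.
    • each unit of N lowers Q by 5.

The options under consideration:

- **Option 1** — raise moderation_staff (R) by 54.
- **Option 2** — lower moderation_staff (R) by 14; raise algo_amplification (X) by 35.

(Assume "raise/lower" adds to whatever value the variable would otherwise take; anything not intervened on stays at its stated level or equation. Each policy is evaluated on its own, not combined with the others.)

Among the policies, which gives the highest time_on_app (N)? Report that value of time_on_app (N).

-390

Option 1 (R + 54):
  X = 39
  R = 121 + 54 = 175
  N = 153 − 3·39 − 3·175 = -489
Option 2 (R − 14, X + 35):
  X = 39 + 35 = 74
  R = 121 − 14 = 107
  N = 153 − 3·74 − 3·107 = -390
Comparing — Option 1: N=-489, Option 2: N=-390. Highest is -390 (Option 2).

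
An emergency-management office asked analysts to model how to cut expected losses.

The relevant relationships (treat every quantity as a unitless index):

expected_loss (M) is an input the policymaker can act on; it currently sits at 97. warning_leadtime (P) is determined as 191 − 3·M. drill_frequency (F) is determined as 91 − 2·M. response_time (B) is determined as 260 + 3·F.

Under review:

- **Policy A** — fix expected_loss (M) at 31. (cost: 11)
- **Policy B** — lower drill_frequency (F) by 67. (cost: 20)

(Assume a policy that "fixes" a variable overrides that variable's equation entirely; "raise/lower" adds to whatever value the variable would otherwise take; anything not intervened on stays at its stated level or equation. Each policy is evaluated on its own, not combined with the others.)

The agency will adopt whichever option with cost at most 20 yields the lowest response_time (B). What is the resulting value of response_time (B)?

Policy A (M := 31):
  M = 31
  F = 91 − 2·31 = 29
  B = 260 + 3·29 = 347
Policy B (F − 67):
  M = 97
  F = 91 − 2·97 (−67 from intervention) = -170
  B = 260 + 3·(-170) = -250
Comparing — Policy A: B=347, Policy B: B=-250. Lowest is -250 (Policy B).

-250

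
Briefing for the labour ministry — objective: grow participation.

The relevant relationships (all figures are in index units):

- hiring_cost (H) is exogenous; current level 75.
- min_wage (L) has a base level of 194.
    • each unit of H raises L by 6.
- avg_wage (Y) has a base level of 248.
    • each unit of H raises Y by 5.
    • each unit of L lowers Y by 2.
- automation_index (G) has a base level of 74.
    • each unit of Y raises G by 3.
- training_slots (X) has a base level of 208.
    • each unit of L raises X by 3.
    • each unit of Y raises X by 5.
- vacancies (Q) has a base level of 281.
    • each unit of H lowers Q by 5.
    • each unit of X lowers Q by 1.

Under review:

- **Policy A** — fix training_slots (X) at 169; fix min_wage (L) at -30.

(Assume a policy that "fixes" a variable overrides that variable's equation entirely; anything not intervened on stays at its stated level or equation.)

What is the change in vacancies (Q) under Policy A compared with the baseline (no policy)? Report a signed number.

Baseline:
  H = 75
  L = 194 + 6·75 = 644
  Y = 248 + 5·75 − 2·644 = -665
  X = 208 + 3·644 + 5·(-665) = -1185
  Q = 281 − 5·75 − (-1185) = 1091
Policy A (X := 169, L := -30):
  H = 75
  L = -30
  Y = 248 + 5·75 − 2·(-30) = 683
  X = 169
  Q = 281 − 5·75 − 169 = -263
Change in Q: -263 − 1091 = -1354

-1354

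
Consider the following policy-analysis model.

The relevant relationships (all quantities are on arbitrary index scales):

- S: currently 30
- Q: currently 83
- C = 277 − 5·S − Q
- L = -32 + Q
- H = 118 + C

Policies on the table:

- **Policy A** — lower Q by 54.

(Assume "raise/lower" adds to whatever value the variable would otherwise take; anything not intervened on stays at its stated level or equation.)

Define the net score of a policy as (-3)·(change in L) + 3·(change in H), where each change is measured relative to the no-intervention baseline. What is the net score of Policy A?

Baseline:
  S = 30
  Q = 83
  C = 277 − 5·30 − 83 = 44
  L = -32 + 83 = 51
  H = 118 + 44 = 162
Policy A (Q − 54):
  S = 30
  Q = 83 − 54 = 29
  C = 277 − 5·30 − 29 = 98
  L = -32 + 29 = -3
  H = 118 + 98 = 216
ΔL = -3 − 51 = -54; ΔH = 216 − 162 = 54
Score = (-3)·(-54) + 3·54 = 324

324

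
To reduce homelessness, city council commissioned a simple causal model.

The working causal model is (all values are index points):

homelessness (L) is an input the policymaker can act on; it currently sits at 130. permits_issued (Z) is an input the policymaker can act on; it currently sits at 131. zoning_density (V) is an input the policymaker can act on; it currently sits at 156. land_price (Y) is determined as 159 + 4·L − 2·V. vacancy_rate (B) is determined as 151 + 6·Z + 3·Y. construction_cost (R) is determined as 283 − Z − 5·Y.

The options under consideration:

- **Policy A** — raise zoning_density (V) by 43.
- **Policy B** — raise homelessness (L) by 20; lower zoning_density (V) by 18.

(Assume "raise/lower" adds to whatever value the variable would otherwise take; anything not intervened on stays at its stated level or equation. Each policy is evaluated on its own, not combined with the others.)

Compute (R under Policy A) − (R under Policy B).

Policy A (V + 43):
  L = 130
  Z = 131
  V = 156 + 43 = 199
  Y = 159 + 4·130 − 2·199 = 281
  R = 283 − 131 − 5·281 = -1253
Policy B (L + 20, V − 18):
  L = 130 + 20 = 150
  Z = 131
  V = 156 − 18 = 138
  Y = 159 + 4·150 − 2·138 = 483
  R = 283 − 131 − 5·483 = -2263
R: -1253 − (-2263) = 1010

1010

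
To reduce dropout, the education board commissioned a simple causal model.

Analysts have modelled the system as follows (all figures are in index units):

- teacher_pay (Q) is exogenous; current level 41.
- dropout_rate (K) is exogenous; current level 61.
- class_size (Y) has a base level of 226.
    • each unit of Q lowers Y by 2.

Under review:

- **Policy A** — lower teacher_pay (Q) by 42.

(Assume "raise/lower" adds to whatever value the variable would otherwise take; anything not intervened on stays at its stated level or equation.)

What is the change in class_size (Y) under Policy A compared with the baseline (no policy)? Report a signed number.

Baseline:
  Q = 41
  Y = 226 − 2·41 = 144
Policy A (Q − 42):
  Q = 41 − 42 = -1
  Y = 226 − 2·(-1) = 228
Change in Y: 228 − 144 = 84

84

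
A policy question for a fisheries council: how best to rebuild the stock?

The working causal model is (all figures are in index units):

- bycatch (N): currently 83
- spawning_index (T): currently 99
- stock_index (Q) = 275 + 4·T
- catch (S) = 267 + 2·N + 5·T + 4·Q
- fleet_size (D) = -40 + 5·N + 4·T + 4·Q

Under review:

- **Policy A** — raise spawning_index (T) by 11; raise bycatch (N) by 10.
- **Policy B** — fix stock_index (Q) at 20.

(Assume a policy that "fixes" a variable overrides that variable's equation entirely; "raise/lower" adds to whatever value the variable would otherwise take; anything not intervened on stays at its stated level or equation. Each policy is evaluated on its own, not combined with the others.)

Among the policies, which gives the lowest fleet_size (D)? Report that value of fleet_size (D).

851

Policy A (T + 11, N + 10):
  N = 83 + 10 = 93
  T = 99 + 11 = 110
  Q = 275 + 4·110 = 715
  D = -40 + 5·93 + 4·110 + 4·715 = 3725
Policy B (Q := 20):
  N = 83
  T = 99
  Q = 20
  D = -40 + 5·83 + 4·99 + 4·20 = 851
Comparing — Policy A: D=3725, Policy B: D=851. Lowest is 851 (Policy B).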